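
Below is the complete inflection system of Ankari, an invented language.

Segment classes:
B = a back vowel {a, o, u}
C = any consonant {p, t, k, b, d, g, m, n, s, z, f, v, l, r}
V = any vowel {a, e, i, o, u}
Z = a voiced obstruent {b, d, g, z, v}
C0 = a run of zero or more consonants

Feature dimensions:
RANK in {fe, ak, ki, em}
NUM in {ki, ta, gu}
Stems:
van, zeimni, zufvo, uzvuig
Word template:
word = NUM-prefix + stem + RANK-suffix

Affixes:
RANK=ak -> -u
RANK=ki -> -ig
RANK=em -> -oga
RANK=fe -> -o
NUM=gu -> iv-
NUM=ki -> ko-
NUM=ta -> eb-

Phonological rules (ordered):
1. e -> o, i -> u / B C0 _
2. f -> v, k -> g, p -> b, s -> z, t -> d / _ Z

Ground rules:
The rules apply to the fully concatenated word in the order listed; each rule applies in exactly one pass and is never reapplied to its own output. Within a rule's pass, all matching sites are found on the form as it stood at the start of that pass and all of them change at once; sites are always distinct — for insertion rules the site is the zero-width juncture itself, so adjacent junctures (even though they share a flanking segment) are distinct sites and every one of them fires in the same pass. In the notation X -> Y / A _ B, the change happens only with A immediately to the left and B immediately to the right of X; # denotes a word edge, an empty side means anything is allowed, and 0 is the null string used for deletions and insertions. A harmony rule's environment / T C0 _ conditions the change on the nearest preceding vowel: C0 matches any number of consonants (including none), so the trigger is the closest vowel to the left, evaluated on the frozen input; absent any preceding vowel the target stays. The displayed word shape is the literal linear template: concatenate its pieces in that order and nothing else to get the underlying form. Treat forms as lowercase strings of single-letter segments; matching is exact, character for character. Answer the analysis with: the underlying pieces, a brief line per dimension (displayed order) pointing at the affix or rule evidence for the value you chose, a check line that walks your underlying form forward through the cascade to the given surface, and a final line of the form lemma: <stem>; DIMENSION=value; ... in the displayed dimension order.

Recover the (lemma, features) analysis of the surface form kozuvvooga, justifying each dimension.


underlying: ko-zufvo-oga
RANK=em - signalled by the affix -oga
NUM=ki - signalled by the affix ko-
check: kozufvooga -> kozufvooga -> kozuvvooga
lemma: zufvo; RANK=em; NUM=ki


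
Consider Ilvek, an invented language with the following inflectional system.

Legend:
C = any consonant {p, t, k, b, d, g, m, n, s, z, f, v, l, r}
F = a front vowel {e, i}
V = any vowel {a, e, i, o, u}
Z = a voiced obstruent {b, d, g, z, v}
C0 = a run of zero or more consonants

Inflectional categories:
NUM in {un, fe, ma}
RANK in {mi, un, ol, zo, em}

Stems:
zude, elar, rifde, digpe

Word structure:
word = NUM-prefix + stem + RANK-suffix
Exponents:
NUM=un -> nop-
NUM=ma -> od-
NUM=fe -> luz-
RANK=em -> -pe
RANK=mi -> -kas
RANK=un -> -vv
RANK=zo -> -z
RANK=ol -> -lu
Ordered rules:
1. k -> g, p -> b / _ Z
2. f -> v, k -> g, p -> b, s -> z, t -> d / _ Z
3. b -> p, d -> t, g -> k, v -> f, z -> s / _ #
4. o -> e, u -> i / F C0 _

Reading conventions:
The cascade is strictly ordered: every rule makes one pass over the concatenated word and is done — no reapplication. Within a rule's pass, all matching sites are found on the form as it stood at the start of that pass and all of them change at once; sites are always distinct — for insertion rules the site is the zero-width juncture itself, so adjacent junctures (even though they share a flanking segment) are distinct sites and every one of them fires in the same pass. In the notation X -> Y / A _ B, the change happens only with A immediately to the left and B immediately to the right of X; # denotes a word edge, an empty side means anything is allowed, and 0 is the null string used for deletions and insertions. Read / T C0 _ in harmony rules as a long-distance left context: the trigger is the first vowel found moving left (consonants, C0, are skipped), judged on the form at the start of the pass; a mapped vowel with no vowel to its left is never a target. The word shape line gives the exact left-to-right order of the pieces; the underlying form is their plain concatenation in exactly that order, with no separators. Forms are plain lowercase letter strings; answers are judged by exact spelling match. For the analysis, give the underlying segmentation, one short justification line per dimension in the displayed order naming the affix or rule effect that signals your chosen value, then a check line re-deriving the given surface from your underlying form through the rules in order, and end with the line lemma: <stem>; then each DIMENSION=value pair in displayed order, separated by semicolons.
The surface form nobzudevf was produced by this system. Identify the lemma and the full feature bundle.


underlying: nop-zude-vv
NUM=un - signalled by the affix nop-
RANK=un - signalled by the affix -vv
check: nopzudevv -> nobzudevv -> nobzudevv -> nobzudevf -> nobzudevf
lemma: zude; NUM=un; RANK=un


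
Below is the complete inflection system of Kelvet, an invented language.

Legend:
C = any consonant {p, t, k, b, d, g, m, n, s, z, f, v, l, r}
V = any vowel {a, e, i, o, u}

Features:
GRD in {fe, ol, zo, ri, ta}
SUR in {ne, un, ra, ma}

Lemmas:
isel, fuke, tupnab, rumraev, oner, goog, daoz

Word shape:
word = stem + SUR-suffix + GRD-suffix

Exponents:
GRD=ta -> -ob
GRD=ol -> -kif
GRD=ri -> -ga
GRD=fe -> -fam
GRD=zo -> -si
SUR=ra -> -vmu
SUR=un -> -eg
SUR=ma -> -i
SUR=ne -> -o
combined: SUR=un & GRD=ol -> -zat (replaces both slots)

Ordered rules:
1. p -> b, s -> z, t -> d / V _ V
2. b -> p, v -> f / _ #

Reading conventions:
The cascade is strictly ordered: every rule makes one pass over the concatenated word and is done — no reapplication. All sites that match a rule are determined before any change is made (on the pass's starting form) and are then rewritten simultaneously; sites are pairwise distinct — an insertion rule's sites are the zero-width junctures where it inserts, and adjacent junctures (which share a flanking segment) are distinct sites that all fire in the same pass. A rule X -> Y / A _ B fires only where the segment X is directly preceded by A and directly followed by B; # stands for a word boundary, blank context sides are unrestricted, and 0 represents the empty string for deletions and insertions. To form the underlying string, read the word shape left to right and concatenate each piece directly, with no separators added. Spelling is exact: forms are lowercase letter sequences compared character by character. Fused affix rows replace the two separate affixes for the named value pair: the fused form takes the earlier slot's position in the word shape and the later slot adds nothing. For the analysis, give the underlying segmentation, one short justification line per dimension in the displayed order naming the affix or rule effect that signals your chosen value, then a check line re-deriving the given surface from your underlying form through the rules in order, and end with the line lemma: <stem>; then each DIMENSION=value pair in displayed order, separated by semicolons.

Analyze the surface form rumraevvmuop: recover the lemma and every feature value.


underlying: rumraev-vmu-ob
GRD=ta - signalled by the affix -ob
SUR=ra - signalled by the affix -vmu
check: rumraevvmuob -> rumraevvmuob -> rumraevvmuop
lemma: rumraev; GRD=ta; SUR=ra


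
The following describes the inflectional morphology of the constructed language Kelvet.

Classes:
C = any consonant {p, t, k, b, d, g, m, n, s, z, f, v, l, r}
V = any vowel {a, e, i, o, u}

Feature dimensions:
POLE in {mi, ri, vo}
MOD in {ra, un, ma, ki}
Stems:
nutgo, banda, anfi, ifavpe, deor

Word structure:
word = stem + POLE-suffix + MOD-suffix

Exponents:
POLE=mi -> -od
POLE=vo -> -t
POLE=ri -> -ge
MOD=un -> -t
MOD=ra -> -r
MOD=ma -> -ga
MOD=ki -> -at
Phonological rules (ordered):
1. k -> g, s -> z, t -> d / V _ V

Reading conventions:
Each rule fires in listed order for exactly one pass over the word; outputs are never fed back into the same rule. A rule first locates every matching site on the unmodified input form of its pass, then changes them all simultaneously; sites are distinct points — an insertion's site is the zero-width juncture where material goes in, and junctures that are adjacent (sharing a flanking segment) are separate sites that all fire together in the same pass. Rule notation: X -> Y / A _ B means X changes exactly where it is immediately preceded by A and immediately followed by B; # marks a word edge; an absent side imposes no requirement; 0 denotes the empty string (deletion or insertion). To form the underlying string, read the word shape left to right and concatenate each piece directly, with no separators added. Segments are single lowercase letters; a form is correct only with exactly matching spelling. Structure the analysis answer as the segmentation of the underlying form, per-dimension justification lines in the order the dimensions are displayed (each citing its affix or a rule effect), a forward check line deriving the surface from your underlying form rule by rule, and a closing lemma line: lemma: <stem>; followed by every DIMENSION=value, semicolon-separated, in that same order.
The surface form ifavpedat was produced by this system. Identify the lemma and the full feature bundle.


underlying: ifavpe-t-at
POLE=vo - signalled by the affix -t
MOD=ki - signalled by the affix -at
check: ifavpetat -> ifavpedat
lemma: ifavpe; POLE=vo; MOD=ki


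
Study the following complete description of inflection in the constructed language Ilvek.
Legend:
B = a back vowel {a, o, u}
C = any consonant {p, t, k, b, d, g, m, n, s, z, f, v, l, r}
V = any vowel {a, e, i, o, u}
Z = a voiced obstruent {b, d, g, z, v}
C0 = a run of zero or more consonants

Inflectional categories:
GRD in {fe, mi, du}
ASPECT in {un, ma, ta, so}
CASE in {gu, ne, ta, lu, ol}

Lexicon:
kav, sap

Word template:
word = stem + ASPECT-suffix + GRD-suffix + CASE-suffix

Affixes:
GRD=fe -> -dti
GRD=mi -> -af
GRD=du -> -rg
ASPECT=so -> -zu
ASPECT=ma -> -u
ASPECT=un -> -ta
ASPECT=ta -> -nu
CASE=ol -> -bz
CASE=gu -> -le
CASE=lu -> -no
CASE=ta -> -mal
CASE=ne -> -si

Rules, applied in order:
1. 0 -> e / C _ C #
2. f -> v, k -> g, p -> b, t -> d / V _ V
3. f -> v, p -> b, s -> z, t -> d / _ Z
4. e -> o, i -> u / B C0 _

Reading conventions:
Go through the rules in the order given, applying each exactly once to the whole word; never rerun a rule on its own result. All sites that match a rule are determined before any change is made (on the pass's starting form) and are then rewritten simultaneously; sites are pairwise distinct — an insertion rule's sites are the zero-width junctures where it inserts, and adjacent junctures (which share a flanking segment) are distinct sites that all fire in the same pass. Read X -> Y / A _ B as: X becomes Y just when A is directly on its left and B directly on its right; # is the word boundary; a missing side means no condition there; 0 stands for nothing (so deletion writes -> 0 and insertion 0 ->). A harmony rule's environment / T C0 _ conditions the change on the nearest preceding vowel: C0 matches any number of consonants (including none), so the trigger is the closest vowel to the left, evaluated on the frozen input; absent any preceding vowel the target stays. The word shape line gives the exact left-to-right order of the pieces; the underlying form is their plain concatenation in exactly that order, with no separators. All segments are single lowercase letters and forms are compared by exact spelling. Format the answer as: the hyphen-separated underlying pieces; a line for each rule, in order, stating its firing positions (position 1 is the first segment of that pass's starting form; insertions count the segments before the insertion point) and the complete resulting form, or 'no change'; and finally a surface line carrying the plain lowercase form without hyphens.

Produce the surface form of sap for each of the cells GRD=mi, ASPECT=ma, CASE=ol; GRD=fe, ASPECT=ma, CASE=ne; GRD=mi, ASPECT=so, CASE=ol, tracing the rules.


cell GRD=mi, ASPECT=ma, CASE=ol:
underlying: sap-u-af-bz
1. 0 -> e / C _ C #: inserts after position(s) 7: sapuafbez
2. f -> v, k -> g, p -> b, t -> d / V _ V: fires at position(s) 3: sabuafbez
3. f -> v, p -> b, s -> z, t -> d / _ Z: fires at position(s) 6: sabuavbez
4. e -> o, i -> u / B C0 _: fires at position(s) 8: sabuavboz
surface: sabuavboz

cell GRD=fe, ASPECT=ma, CASE=ne:
underlying: sap-u-dti-si
1. 0 -> e / C _ C #: no change
2. f -> v, k -> g, p -> b, t -> d / V _ V: fires at position(s) 3: sabudtisi
3. f -> v, p -> b, s -> z, t -> d / _ Z: no change
4. e -> o, i -> u / B C0 _: fires at position(s) 7: sabudtusi
surface: sabudtusi

cell GRD=mi, ASPECT=so, CASE=ol:
underlying: sap-zu-af-bz
1. 0 -> e / C _ C #: inserts after position(s) 8: sapzuafbez
2. f -> v, k -> g, p -> b, t -> d / V _ V: no change
3. f -> v, p -> b, s -> z, t -> d / _ Z: fires at position(s) 3, 7: sabzuavbez
4. e -> o, i -> u / B C0 _: fires at position(s) 9: sabzuavboz
surface: sabzuavboz


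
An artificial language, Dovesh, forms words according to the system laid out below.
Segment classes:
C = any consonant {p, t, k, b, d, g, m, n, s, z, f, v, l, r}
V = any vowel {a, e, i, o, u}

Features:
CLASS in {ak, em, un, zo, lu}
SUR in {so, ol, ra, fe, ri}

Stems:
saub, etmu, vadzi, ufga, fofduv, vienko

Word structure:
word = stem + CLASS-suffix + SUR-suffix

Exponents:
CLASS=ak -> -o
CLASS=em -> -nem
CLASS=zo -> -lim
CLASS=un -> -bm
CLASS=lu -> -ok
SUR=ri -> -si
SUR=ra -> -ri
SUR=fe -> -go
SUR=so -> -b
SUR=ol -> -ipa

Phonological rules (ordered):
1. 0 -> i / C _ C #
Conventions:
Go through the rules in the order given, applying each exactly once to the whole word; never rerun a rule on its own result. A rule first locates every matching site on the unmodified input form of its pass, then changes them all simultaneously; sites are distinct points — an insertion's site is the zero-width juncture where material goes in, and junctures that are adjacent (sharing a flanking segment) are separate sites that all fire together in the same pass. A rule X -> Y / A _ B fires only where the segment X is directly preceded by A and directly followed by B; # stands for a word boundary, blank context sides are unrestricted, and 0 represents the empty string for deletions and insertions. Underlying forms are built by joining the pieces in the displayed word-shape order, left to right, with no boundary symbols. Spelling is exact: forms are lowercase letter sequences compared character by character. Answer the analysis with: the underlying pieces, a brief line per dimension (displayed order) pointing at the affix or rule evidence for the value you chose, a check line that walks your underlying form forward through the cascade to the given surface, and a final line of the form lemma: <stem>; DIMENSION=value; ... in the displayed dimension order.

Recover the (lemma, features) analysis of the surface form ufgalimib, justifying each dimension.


underlying: ufga-lim-b
CLASS=zo - signalled by the affix -lim
SUR=so - signalled by the affix -b
check: ufgalimb -> ufgalimib
lemma: ufga; CLASS=zo; SUR=so


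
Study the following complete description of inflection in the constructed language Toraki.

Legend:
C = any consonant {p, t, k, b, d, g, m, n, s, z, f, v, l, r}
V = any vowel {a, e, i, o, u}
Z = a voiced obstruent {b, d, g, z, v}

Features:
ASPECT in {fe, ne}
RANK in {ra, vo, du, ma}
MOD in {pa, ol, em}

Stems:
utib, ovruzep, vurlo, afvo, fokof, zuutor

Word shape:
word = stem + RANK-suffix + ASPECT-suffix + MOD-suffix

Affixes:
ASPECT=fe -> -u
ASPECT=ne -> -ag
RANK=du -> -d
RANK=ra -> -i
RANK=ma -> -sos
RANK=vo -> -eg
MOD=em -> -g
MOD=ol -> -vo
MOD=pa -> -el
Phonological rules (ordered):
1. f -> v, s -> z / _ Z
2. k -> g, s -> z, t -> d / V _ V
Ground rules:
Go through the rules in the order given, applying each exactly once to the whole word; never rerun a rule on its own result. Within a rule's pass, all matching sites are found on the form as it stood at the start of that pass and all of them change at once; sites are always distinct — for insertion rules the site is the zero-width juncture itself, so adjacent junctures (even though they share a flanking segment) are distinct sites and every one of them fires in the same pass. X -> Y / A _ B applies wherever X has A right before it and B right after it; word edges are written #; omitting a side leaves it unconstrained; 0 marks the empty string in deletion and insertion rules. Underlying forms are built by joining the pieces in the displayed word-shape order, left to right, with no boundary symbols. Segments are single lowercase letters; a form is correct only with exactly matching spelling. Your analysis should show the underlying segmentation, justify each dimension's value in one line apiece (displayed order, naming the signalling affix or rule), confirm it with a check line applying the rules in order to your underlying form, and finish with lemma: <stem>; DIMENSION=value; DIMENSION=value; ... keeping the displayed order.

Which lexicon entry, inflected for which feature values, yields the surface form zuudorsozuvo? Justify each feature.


underlying: zuutor-sos-u-vo
ASPECT=fe - signalled by the affix -u
RANK=ma - signalled by the affix -sos
MOD=ol - signalled by the affix -vo
check: zuutorsosuvo -> zuutorsosuvo -> zuudorsozuvo
lemma: zuutor; ASPECT=fe; RANK=ma; MOD=ol


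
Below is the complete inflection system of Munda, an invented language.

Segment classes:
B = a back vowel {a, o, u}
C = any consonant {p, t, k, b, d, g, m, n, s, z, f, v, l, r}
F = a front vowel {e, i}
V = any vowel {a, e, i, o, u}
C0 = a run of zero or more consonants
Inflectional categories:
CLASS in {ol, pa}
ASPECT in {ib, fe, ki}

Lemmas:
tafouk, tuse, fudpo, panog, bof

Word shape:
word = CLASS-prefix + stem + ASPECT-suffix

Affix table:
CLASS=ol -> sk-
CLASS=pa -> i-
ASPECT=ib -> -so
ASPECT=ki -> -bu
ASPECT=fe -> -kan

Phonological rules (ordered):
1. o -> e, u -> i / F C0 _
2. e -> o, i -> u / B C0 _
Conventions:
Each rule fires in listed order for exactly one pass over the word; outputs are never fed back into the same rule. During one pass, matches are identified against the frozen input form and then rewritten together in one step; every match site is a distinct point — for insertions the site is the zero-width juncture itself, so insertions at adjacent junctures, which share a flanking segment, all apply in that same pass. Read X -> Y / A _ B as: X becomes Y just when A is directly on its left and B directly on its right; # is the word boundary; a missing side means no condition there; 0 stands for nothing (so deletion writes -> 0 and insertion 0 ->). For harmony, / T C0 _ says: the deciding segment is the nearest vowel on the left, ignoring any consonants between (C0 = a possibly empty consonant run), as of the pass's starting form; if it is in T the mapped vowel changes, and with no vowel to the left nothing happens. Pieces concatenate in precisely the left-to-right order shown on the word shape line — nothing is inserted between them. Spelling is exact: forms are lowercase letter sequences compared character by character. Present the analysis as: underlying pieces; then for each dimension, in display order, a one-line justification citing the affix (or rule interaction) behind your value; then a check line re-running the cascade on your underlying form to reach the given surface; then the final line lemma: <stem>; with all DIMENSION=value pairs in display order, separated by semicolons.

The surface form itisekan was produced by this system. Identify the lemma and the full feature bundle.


underlying: i-tuse-kan
CLASS=pa - signalled by the affix i-
ASPECT=fe - signalled by the affix -kan
check: itusekan -> itisekan -> itisekan
lemma: tuse; CLASS=pa; ASPECT=fe


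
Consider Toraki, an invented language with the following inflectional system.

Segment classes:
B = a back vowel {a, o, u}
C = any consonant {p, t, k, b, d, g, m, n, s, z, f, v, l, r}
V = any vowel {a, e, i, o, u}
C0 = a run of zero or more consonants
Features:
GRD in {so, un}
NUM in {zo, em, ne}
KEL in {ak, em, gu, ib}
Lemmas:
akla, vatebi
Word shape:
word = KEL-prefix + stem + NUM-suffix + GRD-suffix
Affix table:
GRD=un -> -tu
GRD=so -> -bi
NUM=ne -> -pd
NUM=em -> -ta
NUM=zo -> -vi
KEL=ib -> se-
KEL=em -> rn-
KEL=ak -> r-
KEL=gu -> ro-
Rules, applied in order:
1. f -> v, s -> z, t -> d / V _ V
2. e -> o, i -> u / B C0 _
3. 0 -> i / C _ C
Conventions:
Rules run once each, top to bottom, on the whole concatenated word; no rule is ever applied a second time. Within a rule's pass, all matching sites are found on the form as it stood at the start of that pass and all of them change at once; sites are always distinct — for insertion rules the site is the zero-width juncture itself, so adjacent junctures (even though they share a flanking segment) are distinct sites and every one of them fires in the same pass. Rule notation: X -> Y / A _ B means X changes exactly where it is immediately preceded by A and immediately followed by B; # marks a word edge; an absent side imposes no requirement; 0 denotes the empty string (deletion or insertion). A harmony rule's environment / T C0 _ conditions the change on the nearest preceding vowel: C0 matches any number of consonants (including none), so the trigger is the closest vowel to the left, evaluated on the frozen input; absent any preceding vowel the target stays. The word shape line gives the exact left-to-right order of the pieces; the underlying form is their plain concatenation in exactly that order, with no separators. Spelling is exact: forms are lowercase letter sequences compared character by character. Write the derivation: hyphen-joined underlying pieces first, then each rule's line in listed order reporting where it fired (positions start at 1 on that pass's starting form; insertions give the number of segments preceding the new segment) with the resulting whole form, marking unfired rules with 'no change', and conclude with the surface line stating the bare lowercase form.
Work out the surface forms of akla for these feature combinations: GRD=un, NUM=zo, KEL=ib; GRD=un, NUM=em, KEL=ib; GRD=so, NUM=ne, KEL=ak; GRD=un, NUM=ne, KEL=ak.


cell GRD=un, NUM=zo, KEL=ib:
underlying: se-akla-vi-tu
1. f -> v, s -> z, t -> d / V _ V: fires at position(s) 9: seaklavidu
2. e -> o, i -> u / B C0 _: fires at position(s) 8: seaklavudu
3. 0 -> i / C _ C: inserts after position(s) 4: seakilavudu
surface: seakilavudu

cell GRD=un, NUM=em, KEL=ib:
underlying: se-akla-ta-tu
1. f -> v, s -> z, t -> d / V _ V: fires at position(s) 7, 9: seakladadu
2. e -> o, i -> u / B C0 _: no change
3. 0 -> i / C _ C: inserts after position(s) 4: seakiladadu
surface: seakiladadu

cell GRD=so, NUM=ne, KEL=ak:
underlying: r-akla-pd-bi
1. f -> v, s -> z, t -> d / V _ V: no change
2. e -> o, i -> u / B C0 _: fires at position(s) 9: raklapdbu
3. 0 -> i / C _ C: inserts after position(s) 3, 6, 7: rakilapidibu
surface: rakilapidibu

cell GRD=un, NUM=ne, KEL=ak:
underlying: r-akla-pd-tu
1. f -> v, s -> z, t -> d / V _ V: no change
2. e -> o, i -> u / B C0 _: no change
3. 0 -> i / C _ C: inserts after position(s) 3, 6, 7: rakilapiditu
surface: rakilapiditu


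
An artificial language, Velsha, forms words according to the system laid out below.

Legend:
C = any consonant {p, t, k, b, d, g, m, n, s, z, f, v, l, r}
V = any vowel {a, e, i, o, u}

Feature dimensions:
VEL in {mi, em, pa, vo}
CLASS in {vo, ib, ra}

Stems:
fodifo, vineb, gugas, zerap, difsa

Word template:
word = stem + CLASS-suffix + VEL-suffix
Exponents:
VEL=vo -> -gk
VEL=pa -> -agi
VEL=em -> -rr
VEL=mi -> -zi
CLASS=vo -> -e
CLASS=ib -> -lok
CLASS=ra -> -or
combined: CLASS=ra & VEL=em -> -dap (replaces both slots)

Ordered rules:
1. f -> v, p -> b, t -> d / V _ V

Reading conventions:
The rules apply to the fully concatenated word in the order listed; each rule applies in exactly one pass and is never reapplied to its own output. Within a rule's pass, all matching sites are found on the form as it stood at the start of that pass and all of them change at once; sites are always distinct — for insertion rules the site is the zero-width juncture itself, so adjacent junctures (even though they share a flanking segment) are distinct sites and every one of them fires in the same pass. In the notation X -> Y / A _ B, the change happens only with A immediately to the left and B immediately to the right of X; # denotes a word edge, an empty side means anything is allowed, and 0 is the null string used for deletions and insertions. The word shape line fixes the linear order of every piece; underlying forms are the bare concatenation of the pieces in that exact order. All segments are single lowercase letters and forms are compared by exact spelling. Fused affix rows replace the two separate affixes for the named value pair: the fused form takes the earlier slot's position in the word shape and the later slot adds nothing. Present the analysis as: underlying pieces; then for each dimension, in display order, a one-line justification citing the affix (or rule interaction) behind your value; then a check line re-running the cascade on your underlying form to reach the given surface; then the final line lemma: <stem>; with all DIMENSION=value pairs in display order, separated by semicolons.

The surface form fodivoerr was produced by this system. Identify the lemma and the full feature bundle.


underlying: fodifo-e-rr
VEL=em - signalled by the affix -rr
CLASS=vo - signalled by the affix -e
check: fodifoerr -> fodivoerr
lemma: fodifo; VEL=em; CLASS=vo


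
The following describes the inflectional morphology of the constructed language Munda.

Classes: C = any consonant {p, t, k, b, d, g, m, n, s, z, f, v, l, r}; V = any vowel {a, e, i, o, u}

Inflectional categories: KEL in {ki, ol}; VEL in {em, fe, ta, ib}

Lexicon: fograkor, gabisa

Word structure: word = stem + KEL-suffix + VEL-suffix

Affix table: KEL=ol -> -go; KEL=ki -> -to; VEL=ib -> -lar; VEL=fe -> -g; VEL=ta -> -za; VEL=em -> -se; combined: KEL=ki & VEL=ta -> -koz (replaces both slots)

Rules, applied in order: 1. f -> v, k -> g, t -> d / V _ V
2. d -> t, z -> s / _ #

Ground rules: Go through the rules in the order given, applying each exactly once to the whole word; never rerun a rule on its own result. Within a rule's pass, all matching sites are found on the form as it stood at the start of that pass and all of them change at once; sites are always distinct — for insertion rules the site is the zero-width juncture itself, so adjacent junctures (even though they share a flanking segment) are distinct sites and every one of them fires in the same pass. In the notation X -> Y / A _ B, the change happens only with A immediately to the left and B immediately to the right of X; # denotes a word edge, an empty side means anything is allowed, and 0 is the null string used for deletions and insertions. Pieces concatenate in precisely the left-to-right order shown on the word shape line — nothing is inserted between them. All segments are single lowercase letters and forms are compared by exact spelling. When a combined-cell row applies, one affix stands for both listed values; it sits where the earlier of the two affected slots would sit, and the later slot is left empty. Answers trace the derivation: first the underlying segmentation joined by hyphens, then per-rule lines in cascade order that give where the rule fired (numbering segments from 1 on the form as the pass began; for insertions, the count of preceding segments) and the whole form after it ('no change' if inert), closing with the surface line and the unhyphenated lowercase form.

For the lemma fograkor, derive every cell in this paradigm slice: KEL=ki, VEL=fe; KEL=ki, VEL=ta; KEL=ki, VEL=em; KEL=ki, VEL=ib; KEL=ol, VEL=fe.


cell KEL=ki, VEL=fe:
underlying: fograkor-to-g
1. f -> v, k -> g, t -> d / V _ V: fires at position(s) 6: fogragortog
2. d -> t, z -> s / _ #: no change
surface: fogragortog

cell KEL=ki, VEL=ta:
underlying: fograkor-koz
1. f -> v, k -> g, t -> d / V _ V: fires at position(s) 6: fogragorkoz
2. d -> t, z -> s / _ #: fires at position(s) 11: fogragorkos
surface: fogragorkos

cell KEL=ki, VEL=em:
underlying: fograkor-to-se
1. f -> v, k -> g, t -> d / V _ V: fires at position(s) 6: fogragortose
2. d -> t, z -> s / _ #: no change
surface: fogragortose

cell KEL=ki, VEL=ib:
underlying: fograkor-to-lar
1. f -> v, k -> g, t -> d / V _ V: fires at position(s) 6: fogragortolar
2. d -> t, z -> s / _ #: no change
surface: fogragortolar

cell KEL=ol, VEL=fe:
underlying: fograkor-go-g
1. f -> v, k -> g, t -> d / V _ V: fires at position(s) 6: fogragorgog
2. d -> t, z -> s / _ #: no change
surface: fogragorgog


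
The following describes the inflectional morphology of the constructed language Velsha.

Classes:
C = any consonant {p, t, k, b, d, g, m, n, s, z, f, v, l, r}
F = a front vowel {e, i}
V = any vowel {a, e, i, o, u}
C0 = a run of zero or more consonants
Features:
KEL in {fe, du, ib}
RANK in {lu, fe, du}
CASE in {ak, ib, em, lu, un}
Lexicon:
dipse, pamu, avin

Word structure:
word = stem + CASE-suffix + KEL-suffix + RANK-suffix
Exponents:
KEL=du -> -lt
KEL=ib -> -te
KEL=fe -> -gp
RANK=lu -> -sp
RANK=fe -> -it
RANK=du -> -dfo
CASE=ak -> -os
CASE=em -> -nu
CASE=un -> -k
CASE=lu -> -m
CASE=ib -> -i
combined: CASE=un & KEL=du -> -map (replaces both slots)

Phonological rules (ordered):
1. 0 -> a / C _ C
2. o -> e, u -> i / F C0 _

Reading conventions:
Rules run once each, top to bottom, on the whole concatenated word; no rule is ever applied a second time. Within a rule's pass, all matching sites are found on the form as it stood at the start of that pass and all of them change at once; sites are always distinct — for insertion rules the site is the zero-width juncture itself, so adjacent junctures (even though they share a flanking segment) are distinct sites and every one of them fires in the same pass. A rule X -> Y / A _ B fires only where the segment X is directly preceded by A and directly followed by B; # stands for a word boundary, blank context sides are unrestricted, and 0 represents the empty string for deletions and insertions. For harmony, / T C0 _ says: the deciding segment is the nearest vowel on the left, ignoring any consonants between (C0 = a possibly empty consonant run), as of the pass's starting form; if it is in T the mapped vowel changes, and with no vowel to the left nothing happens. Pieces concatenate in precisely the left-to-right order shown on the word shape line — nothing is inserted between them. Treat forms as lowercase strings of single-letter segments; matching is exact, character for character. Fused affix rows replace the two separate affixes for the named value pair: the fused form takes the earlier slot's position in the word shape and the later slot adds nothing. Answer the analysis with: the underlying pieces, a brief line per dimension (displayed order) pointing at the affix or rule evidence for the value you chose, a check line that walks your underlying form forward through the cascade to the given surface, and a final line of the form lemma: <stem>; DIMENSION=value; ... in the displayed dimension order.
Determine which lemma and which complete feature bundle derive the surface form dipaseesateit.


underlying: dipse-os-te-it
KEL=ib - signalled by the affix -te
RANK=fe - signalled by the affix -it
CASE=ak - signalled by the affix -os
check: dipseosteit -> dipaseosateit -> dipaseesateit
lemma: dipse; KEL=ib; RANK=fe; CASE=ak


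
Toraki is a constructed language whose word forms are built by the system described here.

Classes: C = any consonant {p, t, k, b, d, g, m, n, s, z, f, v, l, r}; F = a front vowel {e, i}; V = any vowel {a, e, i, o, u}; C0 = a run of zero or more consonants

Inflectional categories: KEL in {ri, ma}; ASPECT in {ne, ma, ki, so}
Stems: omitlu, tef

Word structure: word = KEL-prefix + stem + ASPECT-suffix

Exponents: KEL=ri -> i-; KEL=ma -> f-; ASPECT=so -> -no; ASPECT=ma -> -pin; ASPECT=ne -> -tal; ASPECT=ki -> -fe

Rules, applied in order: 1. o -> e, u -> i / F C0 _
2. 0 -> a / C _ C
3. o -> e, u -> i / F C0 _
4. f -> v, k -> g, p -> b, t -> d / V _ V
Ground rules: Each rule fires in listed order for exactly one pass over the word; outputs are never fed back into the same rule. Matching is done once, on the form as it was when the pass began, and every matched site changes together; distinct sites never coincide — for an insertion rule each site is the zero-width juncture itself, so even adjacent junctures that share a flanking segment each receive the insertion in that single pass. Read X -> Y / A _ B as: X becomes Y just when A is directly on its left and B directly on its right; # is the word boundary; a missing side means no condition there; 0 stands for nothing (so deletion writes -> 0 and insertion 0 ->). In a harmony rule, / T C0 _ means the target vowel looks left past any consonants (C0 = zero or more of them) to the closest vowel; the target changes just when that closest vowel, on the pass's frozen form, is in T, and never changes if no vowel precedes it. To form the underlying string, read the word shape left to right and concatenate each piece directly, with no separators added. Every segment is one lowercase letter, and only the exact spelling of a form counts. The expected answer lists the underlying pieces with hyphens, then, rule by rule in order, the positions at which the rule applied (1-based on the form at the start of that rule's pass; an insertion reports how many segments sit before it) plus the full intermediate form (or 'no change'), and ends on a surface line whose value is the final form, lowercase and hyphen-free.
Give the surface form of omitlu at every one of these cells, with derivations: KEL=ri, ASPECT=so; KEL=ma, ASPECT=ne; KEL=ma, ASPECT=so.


cell KEL=ri, ASPECT=so:
underlying: i-omitlu-no
1. o -> e, u -> i / F C0 _: fires at position(s) 2, 7: iemitlino
2. 0 -> a / C _ C: inserts after position(s) 5: iemitalino
3. o -> e, u -> i / F C0 _: fires at position(s) 10: iemitaline
4. f -> v, k -> g, p -> b, t -> d / V _ V: fires at position(s) 5: iemidaline
surface: iemidaline

cell KEL=ma, ASPECT=ne:
underlying: f-omitlu-tal
1. o -> e, u -> i / F C0 _: fires at position(s) 7: fomitlital
2. 0 -> a / C _ C: inserts after position(s) 5: fomitalital
3. o -> e, u -> i / F C0 _: no change
4. f -> v, k -> g, p -> b, t -> d / V _ V: fires at position(s) 5, 9: fomidalidal
surface: fomidalidal

cell KEL=ma, ASPECT=so:
underlying: f-omitlu-no
1. o -> e, u -> i / F C0 _: fires at position(s) 7: fomitlino
2. 0 -> a / C _ C: inserts after position(s) 5: fomitalino
3. o -> e, u -> i / F C0 _: fires at position(s) 10: fomitaline
4. f -> v, k -> g, p -> b, t -> d / V _ V: fires at position(s) 5: fomidaline
surface: fomidaline


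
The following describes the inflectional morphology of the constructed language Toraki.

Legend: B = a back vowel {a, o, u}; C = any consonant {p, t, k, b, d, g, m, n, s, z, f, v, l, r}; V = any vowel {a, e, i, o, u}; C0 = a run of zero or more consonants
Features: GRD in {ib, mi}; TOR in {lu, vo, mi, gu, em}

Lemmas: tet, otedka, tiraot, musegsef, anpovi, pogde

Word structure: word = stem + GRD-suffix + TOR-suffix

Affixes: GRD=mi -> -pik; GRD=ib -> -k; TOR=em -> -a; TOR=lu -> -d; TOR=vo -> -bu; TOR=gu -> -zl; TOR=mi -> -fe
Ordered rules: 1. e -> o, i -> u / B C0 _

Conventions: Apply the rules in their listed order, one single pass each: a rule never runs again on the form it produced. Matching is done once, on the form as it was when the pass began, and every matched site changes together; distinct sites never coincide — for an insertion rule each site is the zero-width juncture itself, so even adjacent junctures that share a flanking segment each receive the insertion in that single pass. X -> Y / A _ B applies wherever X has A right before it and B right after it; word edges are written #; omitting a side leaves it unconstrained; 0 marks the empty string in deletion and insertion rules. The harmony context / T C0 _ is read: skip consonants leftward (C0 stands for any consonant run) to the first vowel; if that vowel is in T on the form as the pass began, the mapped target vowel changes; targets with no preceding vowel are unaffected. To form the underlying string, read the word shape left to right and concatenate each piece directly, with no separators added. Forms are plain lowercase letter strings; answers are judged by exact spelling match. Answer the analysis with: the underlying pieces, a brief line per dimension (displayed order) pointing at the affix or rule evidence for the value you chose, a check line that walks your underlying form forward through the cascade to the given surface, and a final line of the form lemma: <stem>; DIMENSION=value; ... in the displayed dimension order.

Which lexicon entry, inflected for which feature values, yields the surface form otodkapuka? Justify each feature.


underlying: otedka-pik-a
GRD=mi - signalled by the affix -pik
TOR=em - signalled by the affix -a
check: otedkapika -> otodkapuka
lemma: otedka; GRD=mi; TOR=em


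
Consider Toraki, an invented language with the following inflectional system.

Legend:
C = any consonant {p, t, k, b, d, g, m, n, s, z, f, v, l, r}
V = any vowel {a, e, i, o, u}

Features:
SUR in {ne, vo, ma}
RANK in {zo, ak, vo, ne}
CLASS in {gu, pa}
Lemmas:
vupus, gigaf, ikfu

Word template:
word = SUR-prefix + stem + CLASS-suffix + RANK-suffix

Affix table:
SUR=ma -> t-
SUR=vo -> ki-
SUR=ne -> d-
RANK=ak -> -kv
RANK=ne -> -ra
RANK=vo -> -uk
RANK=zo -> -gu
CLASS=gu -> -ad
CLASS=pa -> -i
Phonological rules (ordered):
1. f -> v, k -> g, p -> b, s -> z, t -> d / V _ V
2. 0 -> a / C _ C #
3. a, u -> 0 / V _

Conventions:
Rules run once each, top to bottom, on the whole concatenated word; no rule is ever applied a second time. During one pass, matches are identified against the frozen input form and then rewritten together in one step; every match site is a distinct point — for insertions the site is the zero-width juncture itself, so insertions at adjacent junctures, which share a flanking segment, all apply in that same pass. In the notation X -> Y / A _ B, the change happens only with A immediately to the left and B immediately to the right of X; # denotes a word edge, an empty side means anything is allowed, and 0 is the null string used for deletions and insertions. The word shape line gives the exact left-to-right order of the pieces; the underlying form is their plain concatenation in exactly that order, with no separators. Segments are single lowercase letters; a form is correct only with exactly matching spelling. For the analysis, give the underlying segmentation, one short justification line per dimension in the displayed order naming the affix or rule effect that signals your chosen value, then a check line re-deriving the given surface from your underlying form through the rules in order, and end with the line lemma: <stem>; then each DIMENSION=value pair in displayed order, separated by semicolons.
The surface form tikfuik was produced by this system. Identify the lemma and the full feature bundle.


underlying: t-ikfu-i-uk
SUR=ma - signalled by the affix t-
RANK=vo - signalled by the affix -uk
CLASS=pa - signalled by the affix -i
check: tikfuiuk -> tikfuiuk -> tikfuiuk -> tikfuik
lemma: ikfu; SUR=ma; RANK=vo; CLASS=pa


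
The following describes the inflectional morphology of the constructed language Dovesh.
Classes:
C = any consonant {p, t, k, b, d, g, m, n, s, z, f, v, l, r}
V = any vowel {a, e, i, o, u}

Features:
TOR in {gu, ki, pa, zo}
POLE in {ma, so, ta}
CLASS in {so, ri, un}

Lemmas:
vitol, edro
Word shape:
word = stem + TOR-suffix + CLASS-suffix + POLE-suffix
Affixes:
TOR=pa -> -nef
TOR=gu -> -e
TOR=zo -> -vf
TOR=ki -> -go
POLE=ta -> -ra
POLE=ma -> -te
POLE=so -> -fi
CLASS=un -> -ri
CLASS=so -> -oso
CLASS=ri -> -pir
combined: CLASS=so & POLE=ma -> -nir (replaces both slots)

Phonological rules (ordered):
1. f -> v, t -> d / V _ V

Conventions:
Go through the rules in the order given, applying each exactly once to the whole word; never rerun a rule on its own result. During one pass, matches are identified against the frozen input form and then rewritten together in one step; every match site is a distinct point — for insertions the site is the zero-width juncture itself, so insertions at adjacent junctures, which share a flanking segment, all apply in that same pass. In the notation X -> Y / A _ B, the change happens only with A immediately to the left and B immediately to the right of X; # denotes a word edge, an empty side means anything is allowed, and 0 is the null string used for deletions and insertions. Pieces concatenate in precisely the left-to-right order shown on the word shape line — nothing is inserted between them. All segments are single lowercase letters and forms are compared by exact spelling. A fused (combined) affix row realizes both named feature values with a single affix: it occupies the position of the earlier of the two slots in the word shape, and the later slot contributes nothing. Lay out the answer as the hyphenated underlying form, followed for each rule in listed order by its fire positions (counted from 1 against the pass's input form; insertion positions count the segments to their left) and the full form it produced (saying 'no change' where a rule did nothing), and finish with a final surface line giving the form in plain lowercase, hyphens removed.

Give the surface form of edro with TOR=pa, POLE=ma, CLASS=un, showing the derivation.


underlying: edro-nef-ri-te
1. f -> v, t -> d / V _ V: fires at position(s) 10: edronefride
surface: edronefride
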